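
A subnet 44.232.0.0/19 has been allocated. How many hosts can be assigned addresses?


Host bits = 32 - 19 = 13
Total addresses = 2^13 = 8192
Usable = total - 2 (network and broadcast)
Usable hosts: 8190


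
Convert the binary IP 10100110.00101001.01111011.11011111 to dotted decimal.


10100110 = 166
00101001 = 41
01111011 = 123
11011111 = 223
IP: 166.41.123.223


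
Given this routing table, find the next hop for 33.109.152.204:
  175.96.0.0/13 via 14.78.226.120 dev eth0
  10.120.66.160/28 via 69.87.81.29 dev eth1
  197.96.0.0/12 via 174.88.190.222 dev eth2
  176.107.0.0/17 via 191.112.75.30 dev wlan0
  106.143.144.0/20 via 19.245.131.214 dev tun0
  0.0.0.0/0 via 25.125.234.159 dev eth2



Longest prefix match for 33.109.152.204:
  /13 175.96.0.0: no
  /28 10.120.66.160: no
  /12 197.96.0.0: no
  /17 176.107.0.0: no
  /20 106.143.144.0: no
  /0 0.0.0.0: MATCH
Selected: next-hop 25.125.234.159 via eth2 (matched /0)


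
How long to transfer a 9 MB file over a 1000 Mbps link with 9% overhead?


Effective throughput = 1000 * (1 - 9/100) = 910 Mbps
File size in Mb = 9 * 8 = 72 Mb
Time = 72 / 910
Time = 0.0791 seconds


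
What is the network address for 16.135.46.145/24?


IP:   00010000.10000111.00101110.10010001
Mask: 11111111.11111111.11111111.00000000
AND operation:
Net:  00010000.10000111.00101110.00000000
Network: 16.135.46.0/24


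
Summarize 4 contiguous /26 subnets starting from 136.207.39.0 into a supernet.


Original prefix: /26
Number of subnets: 4 = 2^2
New prefix = 26 - 2 = 24
Supernet: 136.207.39.0/24


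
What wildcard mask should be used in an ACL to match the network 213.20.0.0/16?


Subnet mask: 255.255.0.0
Wildcard = 255.255.255.255 - subnet mask
255 - 255 = 0
255 - 255 = 0
255 - 0 = 255
255 - 0 = 255
Wildcard: 0.0.255.255


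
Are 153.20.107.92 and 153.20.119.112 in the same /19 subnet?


Mask: 255.255.224.0
153.20.107.92 AND mask = 153.20.96.0
153.20.119.112 AND mask = 153.20.96.0
Yes, same subnet (153.20.96.0)


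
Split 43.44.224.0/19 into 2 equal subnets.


New prefix = 19 + 1 = 20
Each subnet has 4096 addresses
  43.44.224.0/20
  43.44.240.0/20
Subnets: 43.44.224.0/20, 43.44.240.0/20


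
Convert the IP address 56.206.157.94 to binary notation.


56 = 00111000
206 = 11001110
157 = 10011101
94 = 01011110
Binary: 00111000.11001110.10011101.01011110


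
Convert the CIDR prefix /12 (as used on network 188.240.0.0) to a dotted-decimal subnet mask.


/12 means 12 network bits, 20 host bits
Binary: 11111111111100000000000000000000
Mask: 255.240.0.0


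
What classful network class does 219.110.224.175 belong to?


First octet: 219
Binary: 11011011
110xxxxx -> Class C (192-223)
Class C, default mask 255.255.255.0 (/24)


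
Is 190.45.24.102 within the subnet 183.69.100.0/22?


Subnet network: 183.69.100.0
Test IP AND mask: 190.45.24.0
No, 190.45.24.102 is not in 183.69.100.0/22


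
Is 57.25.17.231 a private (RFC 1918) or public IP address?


RFC 1918 private ranges:
  10.0.0.0/8 (10.0.0.0 - 10.255.255.255)
  172.16.0.0/12 (172.16.0.0 - 172.31.255.255)
  192.168.0.0/16 (192.168.0.0 - 192.168.255.255)
Public (not in any RFC 1918 range)


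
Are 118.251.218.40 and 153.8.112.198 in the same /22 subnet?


Mask: 255.255.252.0
118.251.218.40 AND mask = 118.251.216.0
153.8.112.198 AND mask = 153.8.112.0
No, different subnets (118.251.216.0 vs 153.8.112.0)


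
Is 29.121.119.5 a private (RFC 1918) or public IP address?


RFC 1918 private ranges:
  10.0.0.0/8 (10.0.0.0 - 10.255.255.255)
  172.16.0.0/12 (172.16.0.0 - 172.31.255.255)
  192.168.0.0/16 (192.168.0.0 - 192.168.255.255)
Public (not in any RFC 1918 range)


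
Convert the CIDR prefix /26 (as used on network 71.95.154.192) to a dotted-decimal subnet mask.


/26 means 26 network bits, 6 host bits
Binary: 11111111111111111111111111000000
Mask: 255.255.255.192


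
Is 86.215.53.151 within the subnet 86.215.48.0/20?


Subnet network: 86.215.48.0
Test IP AND mask: 86.215.48.0
Yes, 86.215.53.151 is in 86.215.48.0/20


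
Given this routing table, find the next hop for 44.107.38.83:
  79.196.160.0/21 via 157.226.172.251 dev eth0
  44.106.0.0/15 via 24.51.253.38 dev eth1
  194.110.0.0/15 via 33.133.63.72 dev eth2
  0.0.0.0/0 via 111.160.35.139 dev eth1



Longest prefix match for 44.107.38.83:
  /21 79.196.160.0: no
  /15 44.106.0.0: MATCH
  /15 194.110.0.0: no
  /0 0.0.0.0: MATCH
Selected: next-hop 24.51.253.38 via eth1 (matched /15)


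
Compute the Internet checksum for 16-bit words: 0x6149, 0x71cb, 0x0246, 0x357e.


Sum all words (with carry folding):
+ 0x6149 = 0x6149
+ 0x71cb = 0xd314
+ 0x0246 = 0xd55a
+ 0x357e = 0x0ad9
One's complement: ~0x0ad9
Checksum = 0xf526


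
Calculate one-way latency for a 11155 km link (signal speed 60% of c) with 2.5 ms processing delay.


Speed = 0.6 * 3e5 km/s = 180000 km/s
Propagation delay = 11155 / 180000 = 0.062 s = 61.9722 ms
Processing delay = 2.5 ms
Total one-way latency = 64.4722 ms


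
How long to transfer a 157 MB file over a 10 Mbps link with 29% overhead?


Effective throughput = 10 * (1 - 29/100) = 7.1 Mbps
File size in Mb = 157 * 8 = 1256 Mb
Time = 1256 / 7.1
Time = 176.9014 seconds


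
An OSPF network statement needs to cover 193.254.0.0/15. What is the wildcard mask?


Subnet mask: 255.254.0.0
Wildcard = 255.255.255.255 - subnet mask
255 - 255 = 0
255 - 254 = 1
255 - 0 = 255
255 - 0 = 255
Wildcard: 0.1.255.255


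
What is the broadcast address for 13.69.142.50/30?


Network: 13.69.142.48/30
Host bits = 2
Set all host bits to 1:
Broadcast: 13.69.142.51


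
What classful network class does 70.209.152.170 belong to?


First octet: 70
Binary: 01000110
0xxxxxxx -> Class A (1-126)
Class A, default mask 255.0.0.0 (/8)


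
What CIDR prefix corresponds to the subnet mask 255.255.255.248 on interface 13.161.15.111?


Binary: 11111111.11111111.11111111.11111000
Count leading 1s
Prefix: /29


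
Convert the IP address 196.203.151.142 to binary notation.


196 = 11000100
203 = 11001011
151 = 10010111
142 = 10001110
Binary: 11000100.11001011.10010111.10001110


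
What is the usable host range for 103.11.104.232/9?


Network: 103.0.0.0
Broadcast: 103.127.255.255
First usable = network + 1
Last usable = broadcast - 1
Range: 103.0.0.1 to 103.127.255.254


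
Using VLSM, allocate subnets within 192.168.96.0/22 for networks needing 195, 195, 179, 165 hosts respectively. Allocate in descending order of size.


195 hosts -> /24 (254 usable): 192.168.96.0/24
195 hosts -> /24 (254 usable): 192.168.97.0/24
179 hosts -> /24 (254 usable): 192.168.98.0/24
165 hosts -> /24 (254 usable): 192.168.99.0/24
Allocation: 192.168.96.0/24 (195 hosts, 254 usable); 192.168.97.0/24 (195 hosts, 254 usable); 192.168.98.0/24 (179 hosts, 254 usable); 192.168.99.0/24 (165 hosts, 254 usable)


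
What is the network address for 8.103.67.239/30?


IP:   00001000.01100111.01000011.11101111
Mask: 11111111.11111111.11111111.11111100
AND operation:
Net:  00001000.01100111.01000011.11101100
Network: 8.103.67.236/30


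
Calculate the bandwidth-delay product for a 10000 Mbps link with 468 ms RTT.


BDP = bandwidth * RTT
= 10000 Mbps * 468 ms
= 10000 * 1e6 * 468 / 1000 bits
= 4680000000 bits
= 585000000 bytes
= 571289.0625 KB
BDP = 4680000000 bits (585000000 bytes)


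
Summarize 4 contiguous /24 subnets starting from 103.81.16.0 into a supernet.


Original prefix: /24
Number of subnets: 4 = 2^2
New prefix = 24 - 2 = 22
Supernet: 103.81.16.0/22


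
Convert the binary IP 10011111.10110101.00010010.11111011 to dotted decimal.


10011111 = 159
10110101 = 181
00010010 = 18
11111011 = 251
IP: 159.181.18.251


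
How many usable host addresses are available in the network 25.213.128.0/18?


Host bits = 32 - 18 = 14
Total addresses = 2^14 = 16384
Usable = total - 2 (network and broadcast)
Usable hosts: 16382


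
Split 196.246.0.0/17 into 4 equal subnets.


New prefix = 17 + 2 = 19
Each subnet has 8192 addresses
  196.246.0.0/19
  196.246.32.0/19
  196.246.64.0/19
  196.246.96.0/19
Subnets: 196.246.0.0/19, 196.246.32.0/19, 196.246.64.0/19, 196.246.96.0/19


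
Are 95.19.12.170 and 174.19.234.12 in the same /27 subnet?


Mask: 255.255.255.224
95.19.12.170 AND mask = 95.19.12.160
174.19.234.12 AND mask = 174.19.234.0
No, different subnets (95.19.12.160 vs 174.19.234.0)


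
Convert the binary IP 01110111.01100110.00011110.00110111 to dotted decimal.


01110111 = 119
01100110 = 102
00011110 = 30
00110111 = 55
IP: 119.102.30.55


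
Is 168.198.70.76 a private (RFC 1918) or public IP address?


RFC 1918 private ranges:
  10.0.0.0/8 (10.0.0.0 - 10.255.255.255)
  172.16.0.0/12 (172.16.0.0 - 172.31.255.255)
  192.168.0.0/16 (192.168.0.0 - 192.168.255.255)
Public (not in any RFC 1918 range)


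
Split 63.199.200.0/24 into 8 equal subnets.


New prefix = 24 + 3 = 27
Each subnet has 32 addresses
  63.199.200.0/27
  63.199.200.32/27
  63.199.200.64/27
  63.199.200.96/27
  63.199.200.128/27
  63.199.200.160/27
  63.199.200.192/27
  63.199.200.224/27
Subnets: 63.199.200.0/27, 63.199.200.32/27, 63.199.200.64/27, 63.199.200.96/27, 63.199.200.128/27, 63.199.200.160/27, 63.199.200.192/27, 63.199.200.224/27


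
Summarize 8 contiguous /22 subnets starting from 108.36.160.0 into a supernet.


Original prefix: /22
Number of subnets: 8 = 2^3
New prefix = 22 - 3 = 19
Supernet: 108.36.160.0/19


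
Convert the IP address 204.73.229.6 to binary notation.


204 = 11001100
73 = 01001001
229 = 11100101
6 = 00000110
Binary: 11001100.01001001.11100101.00000110


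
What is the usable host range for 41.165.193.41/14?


Network: 41.164.0.0
Broadcast: 41.167.255.255
First usable = network + 1
Last usable = broadcast - 1
Range: 41.164.0.1 to 41.167.255.254


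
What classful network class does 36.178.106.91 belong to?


First octet: 36
Binary: 00100100
0xxxxxxx -> Class A (1-126)
Class A, default mask 255.0.0.0 (/8)


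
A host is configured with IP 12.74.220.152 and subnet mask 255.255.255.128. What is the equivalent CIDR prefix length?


Binary: 11111111.11111111.11111111.10000000
Count leading 1s
Prefix: /25


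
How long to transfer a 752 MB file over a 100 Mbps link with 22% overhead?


Effective throughput = 100 * (1 - 22/100) = 78 Mbps
File size in Mb = 752 * 8 = 6016 Mb
Time = 6016 / 78
Time = 77.1282 seconds


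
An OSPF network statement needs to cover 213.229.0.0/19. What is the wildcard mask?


Subnet mask: 255.255.224.0
Wildcard = 255.255.255.255 - subnet mask
255 - 255 = 0
255 - 255 = 0
255 - 224 = 31
255 - 0 = 255
Wildcard: 0.0.31.255


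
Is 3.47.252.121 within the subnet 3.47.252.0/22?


Subnet network: 3.47.252.0
Test IP AND mask: 3.47.252.0
Yes, 3.47.252.121 is in 3.47.252.0/22


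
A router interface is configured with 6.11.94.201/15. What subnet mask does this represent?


/15 means 15 network bits, 17 host bits
Binary: 11111111111111100000000000000000
Mask: 255.254.0.0


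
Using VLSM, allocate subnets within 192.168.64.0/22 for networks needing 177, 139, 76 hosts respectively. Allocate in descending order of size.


177 hosts -> /24 (254 usable): 192.168.64.0/24
139 hosts -> /24 (254 usable): 192.168.65.0/24
76 hosts -> /25 (126 usable): 192.168.66.0/25
Allocation: 192.168.64.0/24 (177 hosts, 254 usable); 192.168.65.0/24 (139 hosts, 254 usable); 192.168.66.0/25 (76 hosts, 126 usable)


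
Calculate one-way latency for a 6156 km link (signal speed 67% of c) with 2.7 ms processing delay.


Speed = 0.67 * 3e5 km/s = 201000 km/s
Propagation delay = 6156 / 201000 = 0.0306 s = 30.6269 ms
Processing delay = 2.7 ms
Total one-way latency = 33.3269 ms


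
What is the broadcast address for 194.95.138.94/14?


Network: 194.92.0.0/14
Host bits = 18
Set all host bits to 1:
Broadcast: 194.95.255.255


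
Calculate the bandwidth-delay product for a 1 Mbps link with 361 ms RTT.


BDP = bandwidth * RTT
= 1 Mbps * 361 ms
= 1 * 1e6 * 361 / 1000 bits
= 361000 bits
= 45125 bytes
= 44.0674 KB
BDP = 361000 bits (45125 bytes)


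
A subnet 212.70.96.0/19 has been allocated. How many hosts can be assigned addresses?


Host bits = 32 - 19 = 13
Total addresses = 2^13 = 8192
Usable = total - 2 (network and broadcast)
Usable hosts: 8190


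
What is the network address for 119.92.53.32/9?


IP:   01110111.01011100.00110101.00100000
Mask: 11111111.10000000.00000000.00000000
AND operation:
Net:  01110111.00000000.00000000.00000000
Network: 119.0.0.0/9


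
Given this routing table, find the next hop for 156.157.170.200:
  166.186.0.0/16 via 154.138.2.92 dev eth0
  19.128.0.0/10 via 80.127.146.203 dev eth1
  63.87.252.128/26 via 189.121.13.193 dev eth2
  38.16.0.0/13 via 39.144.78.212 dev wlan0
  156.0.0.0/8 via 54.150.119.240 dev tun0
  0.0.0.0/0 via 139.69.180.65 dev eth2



Longest prefix match for 156.157.170.200:
  /16 166.186.0.0: no
  /10 19.128.0.0: no
  /26 63.87.252.128: no
  /13 38.16.0.0: no
  /8 156.0.0.0: MATCH
  /0 0.0.0.0: MATCH
Selected: next-hop 54.150.119.240 via tun0 (matched /8)


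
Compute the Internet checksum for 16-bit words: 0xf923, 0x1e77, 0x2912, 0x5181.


Sum all words (with carry folding):
+ 0xf923 = 0xf923
+ 0x1e77 = 0x179b
+ 0x2912 = 0x40ad
+ 0x5181 = 0x922e
One's complement: ~0x922e
Checksum = 0x6dd1


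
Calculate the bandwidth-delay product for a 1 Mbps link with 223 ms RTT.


BDP = bandwidth * RTT
= 1 Mbps * 223 ms
= 1 * 1e6 * 223 / 1000 bits
= 223000 bits
= 27875 bytes
= 27.2217 KB
BDP = 223000 bits (27875 bytes)


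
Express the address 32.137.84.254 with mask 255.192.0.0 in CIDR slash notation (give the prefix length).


Binary: 11111111.11000000.00000000.00000000
Count leading 1s
Prefix: /10


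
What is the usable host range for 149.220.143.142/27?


Network: 149.220.143.128
Broadcast: 149.220.143.159
First usable = network + 1
Last usable = broadcast - 1
Range: 149.220.143.129 to 149.220.143.158


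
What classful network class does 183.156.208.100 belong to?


First octet: 183
Binary: 10110111
10xxxxxx -> Class B (128-191)
Class B, default mask 255.255.0.0 (/16)


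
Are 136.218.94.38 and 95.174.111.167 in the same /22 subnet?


Mask: 255.255.252.0
136.218.94.38 AND mask = 136.218.92.0
95.174.111.167 AND mask = 95.174.108.0
No, different subnets (136.218.92.0 vs 95.174.108.0)


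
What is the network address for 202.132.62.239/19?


IP:   11001010.10000100.00111110.11101111
Mask: 11111111.11111111.11100000.00000000
AND operation:
Net:  11001010.10000100.00100000.00000000
Network: 202.132.32.0/19


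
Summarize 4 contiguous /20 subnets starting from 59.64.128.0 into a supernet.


Original prefix: /20
Number of subnets: 4 = 2^2
New prefix = 20 - 2 = 18
Supernet: 59.64.128.0/18


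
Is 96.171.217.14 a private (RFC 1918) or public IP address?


RFC 1918 private ranges:
  10.0.0.0/8 (10.0.0.0 - 10.255.255.255)
  172.16.0.0/12 (172.16.0.0 - 172.31.255.255)
  192.168.0.0/16 (192.168.0.0 - 192.168.255.255)
Public (not in any RFC 1918 range)


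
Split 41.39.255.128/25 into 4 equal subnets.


New prefix = 25 + 2 = 27
Each subnet has 32 addresses
  41.39.255.128/27
  41.39.255.160/27
  41.39.255.192/27
  41.39.255.224/27
Subnets: 41.39.255.128/27, 41.39.255.160/27, 41.39.255.192/27, 41.39.255.224/27


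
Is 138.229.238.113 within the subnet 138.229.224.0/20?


Subnet network: 138.229.224.0
Test IP AND mask: 138.229.224.0
Yes, 138.229.238.113 is in 138.229.224.0/20


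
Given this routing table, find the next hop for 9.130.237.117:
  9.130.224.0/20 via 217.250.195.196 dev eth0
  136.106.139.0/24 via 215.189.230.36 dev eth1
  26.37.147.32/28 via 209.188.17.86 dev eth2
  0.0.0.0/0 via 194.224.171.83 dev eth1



Longest prefix match for 9.130.237.117:
  /20 9.130.224.0: MATCH
  /24 136.106.139.0: no
  /28 26.37.147.32: no
  /0 0.0.0.0: MATCH
Selected: next-hop 217.250.195.196 via eth0 (matched /20)


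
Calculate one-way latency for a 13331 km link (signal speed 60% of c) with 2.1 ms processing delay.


Speed = 0.6 * 3e5 km/s = 180000 km/s
Propagation delay = 13331 / 180000 = 0.0741 s = 74.0611 ms
Processing delay = 2.1 ms
Total one-way latency = 76.1611 ms


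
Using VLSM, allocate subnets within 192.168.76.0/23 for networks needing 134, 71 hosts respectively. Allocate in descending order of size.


134 hosts -> /24 (254 usable): 192.168.76.0/24
71 hosts -> /25 (126 usable): 192.168.77.0/25
Allocation: 192.168.76.0/24 (134 hosts, 254 usable); 192.168.77.0/25 (71 hosts, 126 usable)


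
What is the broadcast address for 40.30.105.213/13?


Network: 40.24.0.0/13
Host bits = 19
Set all host bits to 1:
Broadcast: 40.31.255.255


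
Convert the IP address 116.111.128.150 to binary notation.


116 = 01110100
111 = 01101111
128 = 10000000
150 = 10010110
Binary: 01110100.01101111.10000000.10010110


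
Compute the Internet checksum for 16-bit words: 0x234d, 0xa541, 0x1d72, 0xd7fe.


Sum all words (with carry folding):
+ 0x234d = 0x234d
+ 0xa541 = 0xc88e
+ 0x1d72 = 0xe600
+ 0xd7fe = 0xbdff
One's complement: ~0xbdff
Checksum = 0x4200


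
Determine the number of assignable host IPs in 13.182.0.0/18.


Host bits = 32 - 18 = 14
Total addresses = 2^14 = 16384
Usable = total - 2 (network and broadcast)
Usable hosts: 16382


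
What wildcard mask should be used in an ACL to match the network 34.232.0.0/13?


Subnet mask: 255.248.0.0
Wildcard = 255.255.255.255 - subnet mask
255 - 255 = 0
255 - 248 = 7
255 - 0 = 255
255 - 0 = 255
Wildcard: 0.7.255.255


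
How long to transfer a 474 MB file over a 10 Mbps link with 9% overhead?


Effective throughput = 10 * (1 - 9/100) = 9.1 Mbps
File size in Mb = 474 * 8 = 3792 Mb
Time = 3792 / 9.1
Time = 416.7033 seconds


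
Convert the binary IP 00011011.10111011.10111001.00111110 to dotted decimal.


00011011 = 27
10111011 = 187
10111001 = 185
00111110 = 62
IP: 27.187.185.62


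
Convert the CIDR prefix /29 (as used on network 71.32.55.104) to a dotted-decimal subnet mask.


/29 means 29 network bits, 3 host bits
Binary: 11111111111111111111111111111000
Mask: 255.255.255.248


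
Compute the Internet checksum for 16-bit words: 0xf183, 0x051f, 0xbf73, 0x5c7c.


Sum all words (with carry folding):
+ 0xf183 = 0xf183
+ 0x051f = 0xf6a2
+ 0xbf73 = 0xb616
+ 0x5c7c = 0x1293
One's complement: ~0x1293
Checksum = 0xed6c


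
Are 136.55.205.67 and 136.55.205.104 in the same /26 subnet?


Mask: 255.255.255.192
136.55.205.67 AND mask = 136.55.205.64
136.55.205.104 AND mask = 136.55.205.64
Yes, same subnet (136.55.205.64)


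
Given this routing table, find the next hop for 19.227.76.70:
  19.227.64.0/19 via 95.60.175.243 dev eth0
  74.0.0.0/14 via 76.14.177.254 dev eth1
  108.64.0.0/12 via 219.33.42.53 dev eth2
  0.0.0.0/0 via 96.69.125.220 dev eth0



Longest prefix match for 19.227.76.70:
  /19 19.227.64.0: MATCH
  /14 74.0.0.0: no
  /12 108.64.0.0: no
  /0 0.0.0.0: MATCH
Selected: next-hop 95.60.175.243 via eth0 (matched /19)


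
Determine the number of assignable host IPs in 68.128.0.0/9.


Host bits = 32 - 9 = 23
Total addresses = 2^23 = 8388608
Usable = total - 2 (network and broadcast)
Usable hosts: 8388606


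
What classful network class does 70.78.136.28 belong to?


First octet: 70
Binary: 01000110
0xxxxxxx -> Class A (1-126)
Class A, default mask 255.0.0.0 (/8)


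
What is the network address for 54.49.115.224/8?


IP:   00110110.00110001.01110011.11100000
Mask: 11111111.00000000.00000000.00000000
AND operation:
Net:  00110110.00000000.00000000.00000000
Network: 54.0.0.0/8


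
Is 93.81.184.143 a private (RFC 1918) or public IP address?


RFC 1918 private ranges:
  10.0.0.0/8 (10.0.0.0 - 10.255.255.255)
  172.16.0.0/12 (172.16.0.0 - 172.31.255.255)
  192.168.0.0/16 (192.168.0.0 - 192.168.255.255)
Public (not in any RFC 1918 range)


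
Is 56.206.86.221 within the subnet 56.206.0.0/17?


Subnet network: 56.206.0.0
Test IP AND mask: 56.206.0.0
Yes, 56.206.86.221 is in 56.206.0.0/17


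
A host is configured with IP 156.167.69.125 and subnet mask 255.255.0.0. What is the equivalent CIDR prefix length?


Binary: 11111111.11111111.00000000.00000000
Count leading 1s
Prefix: /16


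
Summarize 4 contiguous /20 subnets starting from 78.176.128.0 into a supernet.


Original prefix: /20
Number of subnets: 4 = 2^2
New prefix = 20 - 2 = 18
Supernet: 78.176.128.0/18


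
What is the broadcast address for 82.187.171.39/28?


Network: 82.187.171.32/28
Host bits = 4
Set all host bits to 1:
Broadcast: 82.187.171.47


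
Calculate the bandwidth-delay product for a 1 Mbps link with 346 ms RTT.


BDP = bandwidth * RTT
= 1 Mbps * 346 ms
= 1 * 1e6 * 346 / 1000 bits
= 346000 bits
= 43250 bytes
= 42.2363 KB
BDP = 346000 bits (43250 bytes)


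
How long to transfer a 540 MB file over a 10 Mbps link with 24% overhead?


Effective throughput = 10 * (1 - 24/100) = 7.6 Mbps
File size in Mb = 540 * 8 = 4320 Mb
Time = 4320 / 7.6
Time = 568.4211 seconds


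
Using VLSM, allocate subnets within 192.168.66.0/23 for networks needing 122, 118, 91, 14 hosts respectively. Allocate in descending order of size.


122 hosts -> /25 (126 usable): 192.168.66.0/25
118 hosts -> /25 (126 usable): 192.168.66.128/25
91 hosts -> /25 (126 usable): 192.168.67.0/25
14 hosts -> /28 (14 usable): 192.168.67.128/28
Allocation: 192.168.66.0/25 (122 hosts, 126 usable); 192.168.66.128/25 (118 hosts, 126 usable); 192.168.67.0/25 (91 hosts, 126 usable); 192.168.67.128/28 (14 hosts, 14 usable)


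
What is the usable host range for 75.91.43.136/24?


Network: 75.91.43.0
Broadcast: 75.91.43.255
First usable = network + 1
Last usable = broadcast - 1
Range: 75.91.43.1 to 75.91.43.254


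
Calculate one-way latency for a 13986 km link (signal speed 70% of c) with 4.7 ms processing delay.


Speed = 0.7 * 3e5 km/s = 210000 km/s
Propagation delay = 13986 / 210000 = 0.0666 s = 66.6 ms
Processing delay = 4.7 ms
Total one-way latency = 71.3 ms


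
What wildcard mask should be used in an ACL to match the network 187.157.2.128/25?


Subnet mask: 255.255.255.128
Wildcard = 255.255.255.255 - subnet mask
255 - 255 = 0
255 - 255 = 0
255 - 255 = 0
255 - 128 = 127
Wildcard: 0.0.0.127


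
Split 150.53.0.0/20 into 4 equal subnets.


New prefix = 20 + 2 = 22
Each subnet has 1024 addresses
  150.53.0.0/22
  150.53.4.0/22
  150.53.8.0/22
  150.53.12.0/22
Subnets: 150.53.0.0/22, 150.53.4.0/22, 150.53.8.0/22, 150.53.12.0/22


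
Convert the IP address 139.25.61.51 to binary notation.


139 = 10001011
25 = 00011001
61 = 00111101
51 = 00110011
Binary: 10001011.00011001.00111101.00110011


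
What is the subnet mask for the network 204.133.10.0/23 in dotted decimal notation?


/23 means 23 network bits, 9 host bits
Binary: 11111111111111111111111000000000
Mask: 255.255.254.0


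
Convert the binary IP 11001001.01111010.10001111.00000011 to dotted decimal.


11001001 = 201
01111010 = 122
10001111 = 143
00000011 = 3
IP: 201.122.143.3


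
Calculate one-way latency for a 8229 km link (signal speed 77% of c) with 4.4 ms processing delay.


Speed = 0.77 * 3e5 km/s = 231000 km/s
Propagation delay = 8229 / 231000 = 0.0356 s = 35.6234 ms
Processing delay = 4.4 ms
Total one-way latency = 40.0234 ms


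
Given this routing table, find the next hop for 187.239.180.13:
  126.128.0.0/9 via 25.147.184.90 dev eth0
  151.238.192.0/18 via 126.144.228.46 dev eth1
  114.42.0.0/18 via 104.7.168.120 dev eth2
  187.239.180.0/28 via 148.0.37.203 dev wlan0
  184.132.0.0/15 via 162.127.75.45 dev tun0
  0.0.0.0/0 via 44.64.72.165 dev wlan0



Longest prefix match for 187.239.180.13:
  /9 126.128.0.0: no
  /18 151.238.192.0: no
  /18 114.42.0.0: no
  /28 187.239.180.0: MATCH
  /15 184.132.0.0: no
  /0 0.0.0.0: MATCH
Selected: next-hop 148.0.37.203 via wlan0 (matched /28)


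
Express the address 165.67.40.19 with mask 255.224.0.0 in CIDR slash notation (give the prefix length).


Binary: 11111111.11100000.00000000.00000000
Count leading 1s
Prefix: /11


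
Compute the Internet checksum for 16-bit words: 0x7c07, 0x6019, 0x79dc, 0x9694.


Sum all words (with carry folding):
+ 0x7c07 = 0x7c07
+ 0x6019 = 0xdc20
+ 0x79dc = 0x55fd
+ 0x9694 = 0xec91
One's complement: ~0xec91
Checksum = 0x136e


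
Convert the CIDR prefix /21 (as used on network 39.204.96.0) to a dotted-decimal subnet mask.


/21 means 21 network bits, 11 host bits
Binary: 11111111111111111111100000000000
Mask: 255.255.248.0


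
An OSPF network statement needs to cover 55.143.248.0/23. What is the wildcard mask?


Subnet mask: 255.255.254.0
Wildcard = 255.255.255.255 - subnet mask
255 - 255 = 0
255 - 255 = 0
255 - 254 = 1
255 - 0 = 255
Wildcard: 0.0.1.255


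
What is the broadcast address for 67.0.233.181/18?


Network: 67.0.192.0/18
Host bits = 14
Set all host bits to 1:
Broadcast: 67.0.255.255


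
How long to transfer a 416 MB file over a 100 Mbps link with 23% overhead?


Effective throughput = 100 * (1 - 23/100) = 77 Mbps
File size in Mb = 416 * 8 = 3328 Mb
Time = 3328 / 77
Time = 43.2208 seconds


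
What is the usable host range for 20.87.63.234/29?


Network: 20.87.63.232
Broadcast: 20.87.63.239
First usable = network + 1
Last usable = broadcast - 1
Range: 20.87.63.233 to 20.87.63.238


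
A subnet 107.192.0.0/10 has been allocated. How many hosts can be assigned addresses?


Host bits = 32 - 10 = 22
Total addresses = 2^22 = 4194304
Usable = total - 2 (network and broadcast)
Usable hosts: 4194302


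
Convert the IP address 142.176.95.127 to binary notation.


142 = 10001110
176 = 10110000
95 = 01011111
127 = 01111111
Binary: 10001110.10110000.01011111.01111111


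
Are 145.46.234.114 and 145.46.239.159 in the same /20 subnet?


Mask: 255.255.240.0
145.46.234.114 AND mask = 145.46.224.0
145.46.239.159 AND mask = 145.46.224.0
Yes, same subnet (145.46.224.0)


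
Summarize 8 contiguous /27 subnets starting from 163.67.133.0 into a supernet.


Original prefix: /27
Number of subnets: 8 = 2^3
New prefix = 27 - 3 = 24
Supernet: 163.67.133.0/24


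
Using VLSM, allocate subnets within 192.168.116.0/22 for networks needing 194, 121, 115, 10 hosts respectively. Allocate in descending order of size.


194 hosts -> /24 (254 usable): 192.168.116.0/24
121 hosts -> /25 (126 usable): 192.168.117.0/25
115 hosts -> /25 (126 usable): 192.168.117.128/25
10 hosts -> /28 (14 usable): 192.168.118.0/28
Allocation: 192.168.116.0/24 (194 hosts, 254 usable); 192.168.117.0/25 (121 hosts, 126 usable); 192.168.117.128/25 (115 hosts, 126 usable); 192.168.118.0/28 (10 hosts, 14 usable)


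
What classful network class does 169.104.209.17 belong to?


First octet: 169
Binary: 10101001
10xxxxxx -> Class B (128-191)
Class B, default mask 255.255.0.0 (/16)


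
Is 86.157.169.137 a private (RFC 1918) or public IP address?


RFC 1918 private ranges:
  10.0.0.0/8 (10.0.0.0 - 10.255.255.255)
  172.16.0.0/12 (172.16.0.0 - 172.31.255.255)
  192.168.0.0/16 (192.168.0.0 - 192.168.255.255)
Public (not in any RFC 1918 range)


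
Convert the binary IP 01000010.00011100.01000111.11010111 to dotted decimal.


01000010 = 66
00011100 = 28
01000111 = 71
11010111 = 215
IP: 66.28.71.215


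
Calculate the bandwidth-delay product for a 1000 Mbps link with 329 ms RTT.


BDP = bandwidth * RTT
= 1000 Mbps * 329 ms
= 1000 * 1e6 * 329 / 1000 bits
= 329000000 bits
= 41125000 bytes
= 40161.1328 KB
BDP = 329000000 bits (41125000 bytes)


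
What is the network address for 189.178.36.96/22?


IP:   10111101.10110010.00100100.01100000
Mask: 11111111.11111111.11111100.00000000
AND operation:
Net:  10111101.10110010.00100100.00000000
Network: 189.178.36.0/22


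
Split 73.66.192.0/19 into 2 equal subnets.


New prefix = 19 + 1 = 20
Each subnet has 4096 addresses
  73.66.192.0/20
  73.66.208.0/20
Subnets: 73.66.192.0/20, 73.66.208.0/20


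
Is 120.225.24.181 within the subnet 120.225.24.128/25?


Subnet network: 120.225.24.128
Test IP AND mask: 120.225.24.128
Yes, 120.225.24.181 is in 120.225.24.128/25


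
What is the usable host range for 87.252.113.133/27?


Network: 87.252.113.128
Broadcast: 87.252.113.159
First usable = network + 1
Last usable = broadcast - 1
Range: 87.252.113.129 to 87.252.113.158


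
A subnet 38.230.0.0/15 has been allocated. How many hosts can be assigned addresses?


Host bits = 32 - 15 = 17
Total addresses = 2^17 = 131072
Usable = total - 2 (network and broadcast)
Usable hosts: 131070


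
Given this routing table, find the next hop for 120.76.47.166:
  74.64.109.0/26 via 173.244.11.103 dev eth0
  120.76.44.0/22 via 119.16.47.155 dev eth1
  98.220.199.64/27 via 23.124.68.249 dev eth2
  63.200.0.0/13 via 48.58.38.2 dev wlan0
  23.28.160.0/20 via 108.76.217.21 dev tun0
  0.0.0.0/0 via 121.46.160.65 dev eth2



Longest prefix match for 120.76.47.166:
  /26 74.64.109.0: no
  /22 120.76.44.0: MATCH
  /27 98.220.199.64: no
  /13 63.200.0.0: no
  /20 23.28.160.0: no
  /0 0.0.0.0: MATCH
Selected: next-hop 119.16.47.155 via eth1 (matched /22)


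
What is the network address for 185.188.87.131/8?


IP:   10111001.10111100.01010111.10000011
Mask: 11111111.00000000.00000000.00000000
AND operation:
Net:  10111001.00000000.00000000.00000000
Network: 185.0.0.0/8


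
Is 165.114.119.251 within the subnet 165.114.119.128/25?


Subnet network: 165.114.119.128
Test IP AND mask: 165.114.119.128
Yes, 165.114.119.251 is in 165.114.119.128/25


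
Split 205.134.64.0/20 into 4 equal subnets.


New prefix = 20 + 2 = 22
Each subnet has 1024 addresses
  205.134.64.0/22
  205.134.68.0/22
  205.134.72.0/22
  205.134.76.0/22
Subnets: 205.134.64.0/22, 205.134.68.0/22, 205.134.72.0/22, 205.134.76.0/22


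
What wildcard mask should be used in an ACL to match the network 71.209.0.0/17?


Subnet mask: 255.255.128.0
Wildcard = 255.255.255.255 - subnet mask
255 - 255 = 0
255 - 255 = 0
255 - 128 = 127
255 - 0 = 255
Wildcard: 0.0.127.255


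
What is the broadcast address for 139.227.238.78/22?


Network: 139.227.236.0/22
Host bits = 10
Set all host bits to 1:
Broadcast: 139.227.239.255


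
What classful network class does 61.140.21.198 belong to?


First octet: 61
Binary: 00111101
0xxxxxxx -> Class A (1-126)
Class A, default mask 255.0.0.0 (/8)


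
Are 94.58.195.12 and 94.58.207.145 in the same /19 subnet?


Mask: 255.255.224.0
94.58.195.12 AND mask = 94.58.192.0
94.58.207.145 AND mask = 94.58.192.0
Yes, same subnet (94.58.192.0)


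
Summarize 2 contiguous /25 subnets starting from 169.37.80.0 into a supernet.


Original prefix: /25
Number of subnets: 2 = 2^1
New prefix = 25 - 1 = 24
Supernet: 169.37.80.0/24


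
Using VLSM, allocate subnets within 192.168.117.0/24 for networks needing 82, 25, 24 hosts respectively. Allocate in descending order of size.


82 hosts -> /25 (126 usable): 192.168.117.0/25
25 hosts -> /27 (30 usable): 192.168.117.128/27
24 hosts -> /27 (30 usable): 192.168.117.160/27
Allocation: 192.168.117.0/25 (82 hosts, 126 usable); 192.168.117.128/27 (25 hosts, 30 usable); 192.168.117.160/27 (24 hosts, 30 usable)


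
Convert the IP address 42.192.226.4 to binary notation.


42 = 00101010
192 = 11000000
226 = 11100010
4 = 00000100
Binary: 00101010.11000000.11100010.00000100


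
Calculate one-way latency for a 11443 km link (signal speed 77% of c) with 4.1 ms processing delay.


Speed = 0.77 * 3e5 km/s = 231000 km/s
Propagation delay = 11443 / 231000 = 0.0495 s = 49.5368 ms
Processing delay = 4.1 ms
Total one-way latency = 53.6368 ms


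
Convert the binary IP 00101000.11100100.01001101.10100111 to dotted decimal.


00101000 = 40
11100100 = 228
01001101 = 77
10100111 = 167
IP: 40.228.77.167


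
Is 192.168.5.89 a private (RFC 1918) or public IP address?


RFC 1918 private ranges:
  10.0.0.0/8 (10.0.0.0 - 10.255.255.255)
  172.16.0.0/12 (172.16.0.0 - 172.31.255.255)
  192.168.0.0/16 (192.168.0.0 - 192.168.255.255)
Private (in 192.168.0.0/16)


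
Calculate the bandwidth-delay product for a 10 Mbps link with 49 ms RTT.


BDP = bandwidth * RTT
= 10 Mbps * 49 ms
= 10 * 1e6 * 49 / 1000 bits
= 490000 bits
= 61250 bytes
= 59.8145 KB
BDP = 490000 bits (61250 bytes)


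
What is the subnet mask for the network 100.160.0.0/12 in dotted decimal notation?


/12 means 12 network bits, 20 host bits
Binary: 11111111111100000000000000000000
Mask: 255.240.0.0


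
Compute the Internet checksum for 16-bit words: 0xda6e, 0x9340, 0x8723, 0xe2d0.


Sum all words (with carry folding):
+ 0xda6e = 0xda6e
+ 0x9340 = 0x6daf
+ 0x8723 = 0xf4d2
+ 0xe2d0 = 0xd7a3
One's complement: ~0xd7a3
Checksum = 0x285c


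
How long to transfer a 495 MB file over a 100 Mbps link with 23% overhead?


Effective throughput = 100 * (1 - 23/100) = 77 Mbps
File size in Mb = 495 * 8 = 3960 Mb
Time = 3960 / 77
Time = 51.4286 seconds


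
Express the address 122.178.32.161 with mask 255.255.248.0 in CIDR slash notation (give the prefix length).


Binary: 11111111.11111111.11111000.00000000
Count leading 1s
Prefix: /21


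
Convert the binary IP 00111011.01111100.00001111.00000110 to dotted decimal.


00111011 = 59
01111100 = 124
00001111 = 15
00000110 = 6
IP: 59.124.15.6


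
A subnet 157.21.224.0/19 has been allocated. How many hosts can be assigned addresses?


Host bits = 32 - 19 = 13
Total addresses = 2^13 = 8192
Usable = total - 2 (network and broadcast)
Usable hosts: 8190


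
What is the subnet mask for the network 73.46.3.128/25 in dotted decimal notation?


/25 means 25 network bits, 7 host bits
Binary: 11111111111111111111111110000000
Mask: 255.255.255.128


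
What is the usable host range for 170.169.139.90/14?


Network: 170.168.0.0
Broadcast: 170.171.255.255
First usable = network + 1
Last usable = broadcast - 1
Range: 170.168.0.1 to 170.171.255.254


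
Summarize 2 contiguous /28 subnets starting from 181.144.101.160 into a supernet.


Original prefix: /28
Number of subnets: 2 = 2^1
New prefix = 28 - 1 = 27
Supernet: 181.144.101.160/27


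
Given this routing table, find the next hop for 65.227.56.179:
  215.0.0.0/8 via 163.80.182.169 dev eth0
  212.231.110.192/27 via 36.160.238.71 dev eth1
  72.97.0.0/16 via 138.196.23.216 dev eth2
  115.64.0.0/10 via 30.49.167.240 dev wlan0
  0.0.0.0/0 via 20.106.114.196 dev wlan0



Longest prefix match for 65.227.56.179:
  /8 215.0.0.0: no
  /27 212.231.110.192: no
  /16 72.97.0.0: no
  /10 115.64.0.0: no
  /0 0.0.0.0: MATCH
Selected: next-hop 20.106.114.196 via wlan0 (matched /0)


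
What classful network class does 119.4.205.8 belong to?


First octet: 119
Binary: 01110111
0xxxxxxx -> Class A (1-126)
Class A, default mask 255.0.0.0 (/8)


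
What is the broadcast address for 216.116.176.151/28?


Network: 216.116.176.144/28
Host bits = 4
Set all host bits to 1:
Broadcast: 216.116.176.159


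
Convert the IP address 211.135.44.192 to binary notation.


211 = 11010011
135 = 10000111
44 = 00101100
192 = 11000000
Binary: 11010011.10000111.00101100.11000000


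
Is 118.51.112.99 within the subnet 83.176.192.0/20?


Subnet network: 83.176.192.0
Test IP AND mask: 118.51.112.0
No, 118.51.112.99 is not in 83.176.192.0/20


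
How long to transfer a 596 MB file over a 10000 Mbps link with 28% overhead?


Effective throughput = 10000 * (1 - 28/100) = 7200 Mbps
File size in Mb = 596 * 8 = 4768 Mb
Time = 4768 / 7200
Time = 0.6622 seconds


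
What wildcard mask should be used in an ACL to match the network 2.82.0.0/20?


Subnet mask: 255.255.240.0
Wildcard = 255.255.255.255 - subnet mask
255 - 255 = 0
255 - 255 = 0
255 - 240 = 15
255 - 0 = 255
Wildcard: 0.0.15.255


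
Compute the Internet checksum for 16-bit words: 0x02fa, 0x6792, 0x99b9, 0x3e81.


Sum all words (with carry folding):
+ 0x02fa = 0x02fa
+ 0x6792 = 0x6a8c
+ 0x99b9 = 0x0446
+ 0x3e81 = 0x42c7
One's complement: ~0x42c7
Checksum = 0xbd38


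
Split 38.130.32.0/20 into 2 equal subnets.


New prefix = 20 + 1 = 21
Each subnet has 2048 addresses
  38.130.32.0/21
  38.130.40.0/21
Subnets: 38.130.32.0/21, 38.130.40.0/21


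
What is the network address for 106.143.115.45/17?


IP:   01101010.10001111.01110011.00101101
Mask: 11111111.11111111.10000000.00000000
AND operation:
Net:  01101010.10001111.00000000.00000000
Network: 106.143.0.0/17


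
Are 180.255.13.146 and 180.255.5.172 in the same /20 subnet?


Mask: 255.255.240.0
180.255.13.146 AND mask = 180.255.0.0
180.255.5.172 AND mask = 180.255.0.0
Yes, same subnet (180.255.0.0)


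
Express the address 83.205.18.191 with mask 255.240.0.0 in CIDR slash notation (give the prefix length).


Binary: 11111111.11110000.00000000.00000000
Count leading 1s
Prefix: /12


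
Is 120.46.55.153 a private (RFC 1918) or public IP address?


RFC 1918 private ranges:
  10.0.0.0/8 (10.0.0.0 - 10.255.255.255)
  172.16.0.0/12 (172.16.0.0 - 172.31.255.255)
  192.168.0.0/16 (192.168.0.0 - 192.168.255.255)
Public (not in any RFC 1918 range)


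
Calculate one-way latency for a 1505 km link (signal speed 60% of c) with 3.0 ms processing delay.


Speed = 0.6 * 3e5 km/s = 180000 km/s
Propagation delay = 1505 / 180000 = 0.0084 s = 8.3611 ms
Processing delay = 3.0 ms
Total one-way latency = 11.3611 ms


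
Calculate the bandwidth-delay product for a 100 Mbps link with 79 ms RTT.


BDP = bandwidth * RTT
= 100 Mbps * 79 ms
= 100 * 1e6 * 79 / 1000 bits
= 7900000 bits
= 987500 bytes
= 964.3555 KB
BDP = 7900000 bits (987500 bytes)


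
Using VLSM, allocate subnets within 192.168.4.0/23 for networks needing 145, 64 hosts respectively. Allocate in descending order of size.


145 hosts -> /24 (254 usable): 192.168.4.0/24
64 hosts -> /25 (126 usable): 192.168.5.0/25
Allocation: 192.168.4.0/24 (145 hosts, 254 usable); 192.168.5.0/25 (64 hosts, 126 usable)


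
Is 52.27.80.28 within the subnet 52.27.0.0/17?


Subnet network: 52.27.0.0
Test IP AND mask: 52.27.0.0
Yes, 52.27.80.28 is in 52.27.0.0/17


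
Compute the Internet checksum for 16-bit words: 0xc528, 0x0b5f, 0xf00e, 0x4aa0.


Sum all words (with carry folding):
+ 0xc528 = 0xc528
+ 0x0b5f = 0xd087
+ 0xf00e = 0xc096
+ 0x4aa0 = 0x0b37
One's complement: ~0x0b37
Checksum = 0xf4c8


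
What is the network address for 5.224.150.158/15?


IP:   00000101.11100000.10010110.10011110
Mask: 11111111.11111110.00000000.00000000
AND operation:
Net:  00000101.11100000.00000000.00000000
Network: 5.224.0.0/15


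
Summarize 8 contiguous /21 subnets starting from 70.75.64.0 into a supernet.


Original prefix: /21
Number of subnets: 8 = 2^3
New prefix = 21 - 3 = 18
Supernet: 70.75.64.0/18


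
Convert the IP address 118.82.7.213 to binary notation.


118 = 01110110
82 = 01010010
7 = 00000111
213 = 11010101
Binary: 01110110.01010010.00000111.11010101


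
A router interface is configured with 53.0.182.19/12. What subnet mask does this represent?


/12 means 12 network bits, 20 host bits
Binary: 11111111111100000000000000000000
Mask: 255.240.0.0


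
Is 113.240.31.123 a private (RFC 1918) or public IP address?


RFC 1918 private ranges:
  10.0.0.0/8 (10.0.0.0 - 10.255.255.255)
  172.16.0.0/12 (172.16.0.0 - 172.31.255.255)
  192.168.0.0/16 (192.168.0.0 - 192.168.255.255)
Public (not in any RFC 1918 range)


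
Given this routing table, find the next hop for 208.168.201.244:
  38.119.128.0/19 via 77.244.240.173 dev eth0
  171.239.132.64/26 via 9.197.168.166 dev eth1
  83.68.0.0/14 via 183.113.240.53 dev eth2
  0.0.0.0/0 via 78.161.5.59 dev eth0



Longest prefix match for 208.168.201.244:
  /19 38.119.128.0: no
  /26 171.239.132.64: no
  /14 83.68.0.0: no
  /0 0.0.0.0: MATCH
Selected: next-hop 78.161.5.59 via eth0 (matched /0)


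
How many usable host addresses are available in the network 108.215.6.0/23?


Host bits = 32 - 23 = 9
Total addresses = 2^9 = 512
Usable = total - 2 (network and broadcast)
Usable hosts: 510
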